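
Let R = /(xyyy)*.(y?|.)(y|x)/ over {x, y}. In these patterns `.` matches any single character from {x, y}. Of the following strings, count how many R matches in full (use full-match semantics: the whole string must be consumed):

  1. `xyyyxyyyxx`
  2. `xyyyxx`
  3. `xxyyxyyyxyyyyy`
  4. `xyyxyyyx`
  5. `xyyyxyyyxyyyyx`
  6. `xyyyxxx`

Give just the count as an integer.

4

1 → match
2 → match
3 → no match
4 → no match
5 → match
6 → match
Total matched: 4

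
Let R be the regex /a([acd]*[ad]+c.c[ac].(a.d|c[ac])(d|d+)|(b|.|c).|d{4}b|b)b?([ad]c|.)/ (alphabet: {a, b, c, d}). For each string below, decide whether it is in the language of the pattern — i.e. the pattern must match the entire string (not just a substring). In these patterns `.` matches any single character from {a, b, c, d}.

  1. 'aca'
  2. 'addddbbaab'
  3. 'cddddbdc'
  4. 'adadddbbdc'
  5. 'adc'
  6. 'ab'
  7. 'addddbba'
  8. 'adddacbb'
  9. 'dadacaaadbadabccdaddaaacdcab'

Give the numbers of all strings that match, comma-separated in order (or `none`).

1. 'aca' → no match
2. 'addddbbaab' → no match
3. 'cddddbdc' → no match — must start with 'a'
4. 'adadddbbdc' → no match
5. 'adc' → no match
6. 'ab' → no match
7. 'addddbba' → match
8. 'adddacbb' → no match
9 → no match — must start with 'a'

7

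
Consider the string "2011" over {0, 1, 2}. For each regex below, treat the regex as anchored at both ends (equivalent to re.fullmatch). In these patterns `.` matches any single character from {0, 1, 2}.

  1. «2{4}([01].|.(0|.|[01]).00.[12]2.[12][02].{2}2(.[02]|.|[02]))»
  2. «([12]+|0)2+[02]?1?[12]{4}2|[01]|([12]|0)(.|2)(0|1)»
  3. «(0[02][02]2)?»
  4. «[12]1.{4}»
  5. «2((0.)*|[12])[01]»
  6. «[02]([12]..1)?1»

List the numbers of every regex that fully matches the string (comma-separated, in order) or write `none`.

1 → no match
2 → no match
3 → no match
4 → no match
5 → match
6 → no match

5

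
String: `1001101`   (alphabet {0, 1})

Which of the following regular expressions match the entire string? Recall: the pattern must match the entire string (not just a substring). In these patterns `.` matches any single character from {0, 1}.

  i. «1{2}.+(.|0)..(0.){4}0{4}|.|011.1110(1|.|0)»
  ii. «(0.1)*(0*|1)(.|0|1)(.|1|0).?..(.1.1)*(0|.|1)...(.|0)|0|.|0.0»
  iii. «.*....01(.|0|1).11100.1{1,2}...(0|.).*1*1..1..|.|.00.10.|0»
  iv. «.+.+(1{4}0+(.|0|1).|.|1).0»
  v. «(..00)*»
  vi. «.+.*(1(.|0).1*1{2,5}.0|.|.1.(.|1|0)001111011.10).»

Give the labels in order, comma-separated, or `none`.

iii, vi

i → no match
ii → no match
iii → match
iv → no match — must end with `0`
v → no match
vi → match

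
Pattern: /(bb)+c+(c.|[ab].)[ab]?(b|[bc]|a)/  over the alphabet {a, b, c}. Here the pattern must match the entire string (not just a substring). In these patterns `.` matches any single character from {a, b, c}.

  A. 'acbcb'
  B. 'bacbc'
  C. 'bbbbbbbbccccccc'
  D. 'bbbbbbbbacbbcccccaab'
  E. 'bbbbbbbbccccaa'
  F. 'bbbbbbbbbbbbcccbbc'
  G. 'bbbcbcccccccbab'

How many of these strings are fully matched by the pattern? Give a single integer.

3

A → no match — must start with 'bb'
B → no match — must start with 'bb'
C → match
D → no match
E → match
F → match
G → no match
Total matched: 3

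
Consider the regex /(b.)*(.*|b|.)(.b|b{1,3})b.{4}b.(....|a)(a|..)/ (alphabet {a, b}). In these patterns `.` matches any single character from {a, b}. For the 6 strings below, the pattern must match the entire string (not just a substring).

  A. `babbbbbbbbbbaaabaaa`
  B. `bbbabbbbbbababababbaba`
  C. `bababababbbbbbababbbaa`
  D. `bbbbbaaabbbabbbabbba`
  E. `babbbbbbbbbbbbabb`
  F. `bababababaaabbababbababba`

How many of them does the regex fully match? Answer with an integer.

4

A → match
B → no match
C → match
D → no match
E → match
F → match
Total matched: 4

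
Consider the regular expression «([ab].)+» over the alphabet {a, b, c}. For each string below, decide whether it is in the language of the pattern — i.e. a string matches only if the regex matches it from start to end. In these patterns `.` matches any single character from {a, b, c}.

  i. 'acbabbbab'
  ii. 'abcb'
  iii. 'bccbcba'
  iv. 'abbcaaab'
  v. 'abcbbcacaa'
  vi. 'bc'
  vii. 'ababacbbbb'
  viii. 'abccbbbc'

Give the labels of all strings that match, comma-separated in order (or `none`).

i → no match
ii → no match
iii → no match
iv → match
v → no match
vi → match
vii → match
viii → no match

iv, vi, vii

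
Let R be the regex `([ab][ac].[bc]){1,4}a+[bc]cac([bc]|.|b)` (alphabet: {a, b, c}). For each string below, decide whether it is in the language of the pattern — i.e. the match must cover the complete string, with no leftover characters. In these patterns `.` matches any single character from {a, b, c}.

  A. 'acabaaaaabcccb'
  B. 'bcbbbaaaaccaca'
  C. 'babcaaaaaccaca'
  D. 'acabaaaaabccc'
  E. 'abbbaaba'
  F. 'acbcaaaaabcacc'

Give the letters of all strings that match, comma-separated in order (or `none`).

A → no match
B → no match
C → match
D → no match
E → no match
F → match

C, F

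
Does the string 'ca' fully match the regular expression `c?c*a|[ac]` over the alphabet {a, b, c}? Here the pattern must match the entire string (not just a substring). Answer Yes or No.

Yes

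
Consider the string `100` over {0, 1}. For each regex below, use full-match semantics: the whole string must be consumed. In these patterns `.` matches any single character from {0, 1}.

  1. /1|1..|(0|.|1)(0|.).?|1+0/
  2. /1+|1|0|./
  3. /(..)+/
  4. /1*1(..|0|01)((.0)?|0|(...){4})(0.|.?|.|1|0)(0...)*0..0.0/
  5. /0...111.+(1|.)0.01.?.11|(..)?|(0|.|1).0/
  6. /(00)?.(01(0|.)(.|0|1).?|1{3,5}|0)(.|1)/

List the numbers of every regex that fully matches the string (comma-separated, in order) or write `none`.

1, 5, 6

1 → match
2 → no match
3 → no match
4 → no match
5 → match
6 → match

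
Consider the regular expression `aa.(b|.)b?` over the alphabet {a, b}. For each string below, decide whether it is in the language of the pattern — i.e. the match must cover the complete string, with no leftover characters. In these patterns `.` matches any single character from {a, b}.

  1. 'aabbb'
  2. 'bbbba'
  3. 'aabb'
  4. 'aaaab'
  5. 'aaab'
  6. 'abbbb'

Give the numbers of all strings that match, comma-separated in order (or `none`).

1, 3, 4, 5

1 → match
2 → no match — must start with 'aa'
3 → match
4 → match
5 → match
6 → no match — must start with 'aa'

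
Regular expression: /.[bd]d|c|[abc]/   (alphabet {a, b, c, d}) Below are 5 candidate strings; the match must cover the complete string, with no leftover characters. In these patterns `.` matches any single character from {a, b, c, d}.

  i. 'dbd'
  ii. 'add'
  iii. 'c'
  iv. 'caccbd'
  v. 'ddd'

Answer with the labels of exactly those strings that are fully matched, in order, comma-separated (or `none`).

i, ii, iii, v

i → match
ii → match
iii → match
iv → no match
v → match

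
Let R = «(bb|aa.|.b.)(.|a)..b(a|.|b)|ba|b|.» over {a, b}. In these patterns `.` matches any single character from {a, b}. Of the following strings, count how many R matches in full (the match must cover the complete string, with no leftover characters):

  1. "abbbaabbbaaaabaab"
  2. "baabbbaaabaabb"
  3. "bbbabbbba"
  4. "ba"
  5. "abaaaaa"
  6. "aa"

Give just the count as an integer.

1 → no match
2 → no match
3 → no match
4 → match
5 → no match
6 → no match
Total matched: 1

1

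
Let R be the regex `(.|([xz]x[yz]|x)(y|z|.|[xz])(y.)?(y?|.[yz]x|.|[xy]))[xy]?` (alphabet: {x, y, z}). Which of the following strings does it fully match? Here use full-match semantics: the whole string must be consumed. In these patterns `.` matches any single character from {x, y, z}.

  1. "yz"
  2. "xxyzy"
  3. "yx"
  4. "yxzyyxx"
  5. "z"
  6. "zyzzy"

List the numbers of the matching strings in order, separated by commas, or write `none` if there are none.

1 → no match
2 → match
3 → match
4 → no match
5 → match
6 → no match

2, 3, 5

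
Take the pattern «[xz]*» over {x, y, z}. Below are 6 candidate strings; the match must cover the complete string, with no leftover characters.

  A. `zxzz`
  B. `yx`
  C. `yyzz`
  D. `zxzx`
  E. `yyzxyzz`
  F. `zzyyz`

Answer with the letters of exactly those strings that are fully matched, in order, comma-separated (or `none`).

A → match
B → no match
C → no match
D → match
E → no match
F → no match

A, D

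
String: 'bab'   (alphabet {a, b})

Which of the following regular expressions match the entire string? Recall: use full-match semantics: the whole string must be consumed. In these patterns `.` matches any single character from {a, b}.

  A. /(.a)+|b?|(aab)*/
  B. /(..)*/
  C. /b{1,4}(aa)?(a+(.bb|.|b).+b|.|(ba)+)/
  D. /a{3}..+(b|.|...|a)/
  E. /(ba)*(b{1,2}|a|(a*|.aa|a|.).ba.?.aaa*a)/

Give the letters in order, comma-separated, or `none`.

A → no match
B → no match
C → no match
D → no match — must start with 'a'
E → match

E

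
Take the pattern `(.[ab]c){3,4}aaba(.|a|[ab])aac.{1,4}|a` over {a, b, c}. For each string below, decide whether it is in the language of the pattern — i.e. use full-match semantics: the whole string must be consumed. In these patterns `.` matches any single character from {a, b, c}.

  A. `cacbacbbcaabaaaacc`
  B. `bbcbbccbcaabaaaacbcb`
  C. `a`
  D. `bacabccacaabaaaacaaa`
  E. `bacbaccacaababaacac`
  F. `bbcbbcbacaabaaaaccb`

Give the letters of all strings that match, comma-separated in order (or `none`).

A → match
B → match
C → match
D → match
E → match
F → match

A, B, C, D, E, F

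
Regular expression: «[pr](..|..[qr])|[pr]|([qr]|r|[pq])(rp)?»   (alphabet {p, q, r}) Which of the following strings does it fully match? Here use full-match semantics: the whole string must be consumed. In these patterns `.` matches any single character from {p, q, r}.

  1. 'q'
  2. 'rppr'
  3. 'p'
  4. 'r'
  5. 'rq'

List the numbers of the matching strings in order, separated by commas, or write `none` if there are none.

1, 2, 3, 4

1 → match
2 → match
3 → match
4 → match
5 → no match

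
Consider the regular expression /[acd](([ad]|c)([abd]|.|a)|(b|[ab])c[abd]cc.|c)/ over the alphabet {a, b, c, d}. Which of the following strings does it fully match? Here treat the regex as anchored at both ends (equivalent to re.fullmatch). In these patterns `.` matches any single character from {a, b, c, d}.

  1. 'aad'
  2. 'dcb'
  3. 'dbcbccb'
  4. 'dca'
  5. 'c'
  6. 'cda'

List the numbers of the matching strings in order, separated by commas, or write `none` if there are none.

1 → match
2 → match
3 → match
4 → match
5 → no match
6 → match

1, 2, 3, 4, 6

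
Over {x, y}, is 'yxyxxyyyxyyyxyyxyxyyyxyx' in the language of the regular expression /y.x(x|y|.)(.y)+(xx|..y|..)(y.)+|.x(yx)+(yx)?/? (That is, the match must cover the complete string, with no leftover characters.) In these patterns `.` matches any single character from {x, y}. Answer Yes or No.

No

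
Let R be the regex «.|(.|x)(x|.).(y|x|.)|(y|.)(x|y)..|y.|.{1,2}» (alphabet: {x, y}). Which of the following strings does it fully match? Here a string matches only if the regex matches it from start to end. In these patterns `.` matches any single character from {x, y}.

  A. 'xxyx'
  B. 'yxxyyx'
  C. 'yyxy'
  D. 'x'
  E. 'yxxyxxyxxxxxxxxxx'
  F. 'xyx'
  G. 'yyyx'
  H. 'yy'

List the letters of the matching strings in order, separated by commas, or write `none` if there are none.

A → match
B → no match
C → match
D → match
E → no match
F → no match
G → match
H → match

A, C, D, G, H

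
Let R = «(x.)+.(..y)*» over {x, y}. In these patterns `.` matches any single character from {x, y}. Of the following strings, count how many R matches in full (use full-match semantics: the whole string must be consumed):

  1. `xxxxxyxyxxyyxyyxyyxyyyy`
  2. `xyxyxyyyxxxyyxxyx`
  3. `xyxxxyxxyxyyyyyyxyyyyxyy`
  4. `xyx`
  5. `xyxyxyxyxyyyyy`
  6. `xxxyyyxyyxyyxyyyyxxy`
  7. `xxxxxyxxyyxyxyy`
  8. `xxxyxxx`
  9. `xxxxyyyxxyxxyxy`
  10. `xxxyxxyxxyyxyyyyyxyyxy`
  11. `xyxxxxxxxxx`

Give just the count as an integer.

1 → match
2 → no match
3 → match
4 → match
5 → match
6 → match
7 → match
8 → match
9 → no match
10 → match
11 → match
Total matched: 9

9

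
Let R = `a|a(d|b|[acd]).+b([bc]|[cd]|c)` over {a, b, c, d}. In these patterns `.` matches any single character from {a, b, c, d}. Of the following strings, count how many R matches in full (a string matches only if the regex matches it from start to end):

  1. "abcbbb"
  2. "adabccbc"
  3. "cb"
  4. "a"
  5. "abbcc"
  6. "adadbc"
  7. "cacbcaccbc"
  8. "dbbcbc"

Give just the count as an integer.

1. "abcbbb" → match
2. "adabccbc" → match
3. "cb" → no match — must start with "a"
4. "a" → match
5. "abbcc" → no match
6. "adadbc" → match
7. "cacbcaccbc" → no match — must start with "a"
8. "dbbcbc" → no match — must start with "a"
Total matched: 4

4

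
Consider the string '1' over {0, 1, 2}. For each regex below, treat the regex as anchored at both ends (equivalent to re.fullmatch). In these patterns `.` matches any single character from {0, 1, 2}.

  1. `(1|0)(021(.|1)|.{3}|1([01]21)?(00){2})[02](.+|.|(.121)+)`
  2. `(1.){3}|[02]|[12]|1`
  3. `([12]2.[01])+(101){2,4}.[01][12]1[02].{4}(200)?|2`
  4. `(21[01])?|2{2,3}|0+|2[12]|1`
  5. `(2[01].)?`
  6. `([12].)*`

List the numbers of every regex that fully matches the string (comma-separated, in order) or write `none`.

2, 4

1 → no match
2 → match
3 → no match
4 → match
5 → no match
6 → no match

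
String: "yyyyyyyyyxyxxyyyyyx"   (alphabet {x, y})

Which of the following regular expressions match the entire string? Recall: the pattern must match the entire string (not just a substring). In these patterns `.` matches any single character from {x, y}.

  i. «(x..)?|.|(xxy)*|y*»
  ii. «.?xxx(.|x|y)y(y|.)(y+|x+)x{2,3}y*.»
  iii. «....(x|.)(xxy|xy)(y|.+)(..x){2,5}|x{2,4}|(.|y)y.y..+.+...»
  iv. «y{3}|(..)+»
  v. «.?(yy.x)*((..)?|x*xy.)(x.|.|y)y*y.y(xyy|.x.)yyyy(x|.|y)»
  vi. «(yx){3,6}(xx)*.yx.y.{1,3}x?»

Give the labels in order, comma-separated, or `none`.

i → no match
ii → no match
iii → match
iv → no match
v → match
vi → no match — must start with "yx"

iii, v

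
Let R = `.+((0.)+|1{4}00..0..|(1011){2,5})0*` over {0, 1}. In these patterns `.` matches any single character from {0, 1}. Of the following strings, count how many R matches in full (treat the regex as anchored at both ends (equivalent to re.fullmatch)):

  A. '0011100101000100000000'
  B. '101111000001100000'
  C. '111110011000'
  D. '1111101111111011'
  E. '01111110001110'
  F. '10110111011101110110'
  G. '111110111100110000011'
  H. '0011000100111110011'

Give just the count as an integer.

A → match
B → match
C → match
D → no match
E → no match
F → match
G → no match
H → no match
Total matched: 4

4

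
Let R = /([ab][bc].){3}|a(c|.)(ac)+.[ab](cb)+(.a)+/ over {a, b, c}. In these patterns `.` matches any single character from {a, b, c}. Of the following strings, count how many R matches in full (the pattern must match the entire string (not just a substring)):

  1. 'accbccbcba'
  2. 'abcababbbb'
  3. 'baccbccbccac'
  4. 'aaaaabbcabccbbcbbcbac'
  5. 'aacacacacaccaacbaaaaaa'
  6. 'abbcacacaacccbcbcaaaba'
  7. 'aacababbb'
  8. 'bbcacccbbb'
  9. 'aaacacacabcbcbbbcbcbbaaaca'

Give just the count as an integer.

1 → no match
2 → no match
3 → no match
4 → no match
5 → no match
6 → no match
7 → no match
8 → no match
9 → no match
Total matched: 0

0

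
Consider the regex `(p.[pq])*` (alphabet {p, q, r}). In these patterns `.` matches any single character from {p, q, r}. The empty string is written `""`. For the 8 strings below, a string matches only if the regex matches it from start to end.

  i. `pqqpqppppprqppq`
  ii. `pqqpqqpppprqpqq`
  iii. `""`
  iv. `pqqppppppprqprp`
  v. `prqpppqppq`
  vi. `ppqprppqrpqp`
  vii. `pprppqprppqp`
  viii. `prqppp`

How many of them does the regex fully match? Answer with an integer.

5

i → match
ii → match
iii → match
iv → match
v → no match
vi → no match
vii → no match
viii → match
Total matched: 5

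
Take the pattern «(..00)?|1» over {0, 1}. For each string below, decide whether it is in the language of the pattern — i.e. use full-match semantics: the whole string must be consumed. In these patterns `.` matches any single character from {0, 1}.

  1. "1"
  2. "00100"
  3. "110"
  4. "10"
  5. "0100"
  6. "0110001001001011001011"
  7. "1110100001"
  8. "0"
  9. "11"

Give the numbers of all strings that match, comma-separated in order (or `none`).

1, 5

1 → match
2 → no match
3 → no match
4 → no match
5 → match
6 → no match
7 → no match
8 → no match
9 → no match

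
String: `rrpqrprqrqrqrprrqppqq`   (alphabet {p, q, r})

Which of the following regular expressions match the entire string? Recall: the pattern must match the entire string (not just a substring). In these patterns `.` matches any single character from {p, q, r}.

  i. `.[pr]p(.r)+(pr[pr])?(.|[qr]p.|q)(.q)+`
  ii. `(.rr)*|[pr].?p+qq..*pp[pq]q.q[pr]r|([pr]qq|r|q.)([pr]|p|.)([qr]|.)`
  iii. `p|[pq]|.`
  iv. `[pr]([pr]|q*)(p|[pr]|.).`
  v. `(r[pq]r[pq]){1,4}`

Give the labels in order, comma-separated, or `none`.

i

i → match
ii → no match
iii → no match
iv → no match
v → no match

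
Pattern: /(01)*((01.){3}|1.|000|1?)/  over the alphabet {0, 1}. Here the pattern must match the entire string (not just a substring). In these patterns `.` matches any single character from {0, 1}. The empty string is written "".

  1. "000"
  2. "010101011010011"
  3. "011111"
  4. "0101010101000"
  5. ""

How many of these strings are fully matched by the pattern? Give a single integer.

1 → match
2 → match
3 → no match
4 → match
5 → match
Total matched: 4

4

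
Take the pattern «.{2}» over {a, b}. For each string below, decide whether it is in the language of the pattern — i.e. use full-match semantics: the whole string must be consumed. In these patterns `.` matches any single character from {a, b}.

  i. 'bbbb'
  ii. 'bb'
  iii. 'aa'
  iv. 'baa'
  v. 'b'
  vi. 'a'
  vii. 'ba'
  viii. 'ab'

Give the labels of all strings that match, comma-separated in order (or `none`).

i. 'bbbb' → no match
ii. 'bb' → match
iii. 'aa' → match
iv. 'baa' → no match
v. 'b' → no match
vi. 'a' → no match
vii. 'ba' → match
viii. 'ab' → match

ii, iii, vii, viii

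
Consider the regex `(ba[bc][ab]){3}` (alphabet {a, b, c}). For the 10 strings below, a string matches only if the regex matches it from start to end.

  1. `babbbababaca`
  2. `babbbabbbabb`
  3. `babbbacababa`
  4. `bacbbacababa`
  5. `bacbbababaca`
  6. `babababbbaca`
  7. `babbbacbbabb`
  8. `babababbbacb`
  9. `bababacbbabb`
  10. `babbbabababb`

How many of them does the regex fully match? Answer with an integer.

10

1 → match
2 → match
3 → match
4 → match
5 → match
6 → match
7 → match
8 → match
9 → match
10 → match
Total matched: 10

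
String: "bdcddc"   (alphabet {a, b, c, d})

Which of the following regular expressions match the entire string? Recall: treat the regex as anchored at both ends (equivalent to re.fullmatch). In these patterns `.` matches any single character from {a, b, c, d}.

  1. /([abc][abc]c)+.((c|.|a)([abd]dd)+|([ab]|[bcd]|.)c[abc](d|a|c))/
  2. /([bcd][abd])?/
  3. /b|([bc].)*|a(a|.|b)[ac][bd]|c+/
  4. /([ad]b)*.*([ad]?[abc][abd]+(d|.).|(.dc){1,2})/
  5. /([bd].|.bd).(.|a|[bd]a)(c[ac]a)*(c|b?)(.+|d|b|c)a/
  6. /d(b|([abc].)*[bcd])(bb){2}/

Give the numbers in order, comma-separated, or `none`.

1 → no match
2 → no match
3 → no match
4 → match
5 → no match — must end with "a"
6 → no match — must start with "d"

4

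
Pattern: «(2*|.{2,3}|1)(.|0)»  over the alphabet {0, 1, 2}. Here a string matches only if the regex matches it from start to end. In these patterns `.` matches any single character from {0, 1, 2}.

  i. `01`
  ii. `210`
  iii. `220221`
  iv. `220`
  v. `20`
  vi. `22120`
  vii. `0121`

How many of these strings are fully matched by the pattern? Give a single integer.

4

i → no match
ii → match
iii → no match
iv → match
v → match
vi → no match
vii → match
Total matched: 4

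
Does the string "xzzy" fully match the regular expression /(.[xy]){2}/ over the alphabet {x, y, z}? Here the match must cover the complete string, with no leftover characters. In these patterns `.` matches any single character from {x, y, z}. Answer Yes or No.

No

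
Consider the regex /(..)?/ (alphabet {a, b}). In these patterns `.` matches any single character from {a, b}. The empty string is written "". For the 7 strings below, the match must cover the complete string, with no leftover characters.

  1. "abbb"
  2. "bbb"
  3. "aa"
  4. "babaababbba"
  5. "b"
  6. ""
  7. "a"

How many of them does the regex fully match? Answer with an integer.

2

1. "abbb" → no match
2. "bbb" → no match
3. "aa" → match
4. "babaababbba" → no match
5. "b" → no match
6. "" → match
7. "a" → no match
Total matched: 2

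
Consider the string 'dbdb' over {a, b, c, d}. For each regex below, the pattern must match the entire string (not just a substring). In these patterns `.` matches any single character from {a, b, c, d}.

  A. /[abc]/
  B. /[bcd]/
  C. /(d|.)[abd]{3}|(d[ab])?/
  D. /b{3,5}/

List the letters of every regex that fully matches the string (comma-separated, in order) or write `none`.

A → no match
B → no match
C → match
D → no match — must start with 'b'

C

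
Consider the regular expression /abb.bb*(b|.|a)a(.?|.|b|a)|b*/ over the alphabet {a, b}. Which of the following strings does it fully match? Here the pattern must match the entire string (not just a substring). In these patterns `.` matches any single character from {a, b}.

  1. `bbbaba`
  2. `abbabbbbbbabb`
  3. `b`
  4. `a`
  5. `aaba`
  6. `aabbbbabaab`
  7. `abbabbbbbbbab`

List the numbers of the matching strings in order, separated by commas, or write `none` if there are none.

3, 7

1 → no match
2 → no match
3 → match
4 → no match
5 → no match
6 → no match
7 → match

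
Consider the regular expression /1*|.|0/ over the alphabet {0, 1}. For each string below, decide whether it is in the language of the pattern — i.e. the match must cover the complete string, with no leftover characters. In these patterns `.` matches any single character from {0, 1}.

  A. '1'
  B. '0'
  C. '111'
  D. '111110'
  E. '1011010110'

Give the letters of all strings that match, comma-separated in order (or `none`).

A → match
B → match
C → match
D → no match
E → no match

A, B, C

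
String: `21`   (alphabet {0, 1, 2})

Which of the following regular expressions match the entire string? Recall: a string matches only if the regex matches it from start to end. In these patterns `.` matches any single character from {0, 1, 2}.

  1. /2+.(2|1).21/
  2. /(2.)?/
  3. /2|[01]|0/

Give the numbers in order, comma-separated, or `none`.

2

1 → no match
2 → match
3 → no match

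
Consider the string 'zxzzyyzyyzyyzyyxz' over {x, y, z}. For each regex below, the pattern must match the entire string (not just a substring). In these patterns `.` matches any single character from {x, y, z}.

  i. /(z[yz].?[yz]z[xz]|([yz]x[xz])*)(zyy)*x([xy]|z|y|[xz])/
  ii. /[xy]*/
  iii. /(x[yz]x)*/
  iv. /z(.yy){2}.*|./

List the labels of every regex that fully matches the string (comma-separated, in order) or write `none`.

i → match
ii → no match
iii → no match
iv → no match

i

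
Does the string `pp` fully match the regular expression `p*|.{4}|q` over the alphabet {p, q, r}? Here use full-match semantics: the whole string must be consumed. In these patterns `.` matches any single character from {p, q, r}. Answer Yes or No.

Yes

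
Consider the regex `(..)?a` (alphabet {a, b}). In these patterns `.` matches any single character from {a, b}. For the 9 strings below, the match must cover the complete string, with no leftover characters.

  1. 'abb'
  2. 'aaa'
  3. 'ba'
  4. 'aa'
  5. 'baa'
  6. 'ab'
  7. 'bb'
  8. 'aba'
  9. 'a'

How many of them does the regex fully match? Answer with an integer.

4

1 → no match — must end with 'a'
2 → match
3 → no match
4 → no match
5 → match
6 → no match — must end with 'a'
7 → no match — must end with 'a'
8 → match
9 → match
Total matched: 4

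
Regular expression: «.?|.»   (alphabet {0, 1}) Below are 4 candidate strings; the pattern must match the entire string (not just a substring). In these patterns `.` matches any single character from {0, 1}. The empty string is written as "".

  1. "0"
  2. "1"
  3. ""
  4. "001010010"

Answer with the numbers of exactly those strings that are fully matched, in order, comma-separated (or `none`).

1, 2, 3

1 → match
2 → match
3 → match
4 → no match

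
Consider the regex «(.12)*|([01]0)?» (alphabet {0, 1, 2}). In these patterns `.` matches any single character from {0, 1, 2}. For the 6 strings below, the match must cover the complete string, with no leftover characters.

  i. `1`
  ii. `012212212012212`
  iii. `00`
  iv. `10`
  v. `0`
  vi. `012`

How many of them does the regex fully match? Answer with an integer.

i → no match
ii → match
iii → match
iv → match
v → no match
vi → match
Total matched: 4

4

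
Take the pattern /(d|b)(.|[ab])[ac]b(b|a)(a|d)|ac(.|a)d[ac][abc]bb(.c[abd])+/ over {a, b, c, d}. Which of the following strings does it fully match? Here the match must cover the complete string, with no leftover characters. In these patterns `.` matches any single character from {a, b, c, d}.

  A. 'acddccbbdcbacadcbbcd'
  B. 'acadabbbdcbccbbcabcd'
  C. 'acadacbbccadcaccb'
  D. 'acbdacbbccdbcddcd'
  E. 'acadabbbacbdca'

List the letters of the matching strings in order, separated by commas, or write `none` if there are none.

A → match
B → match
C → match
D → match
E → match

A, B, C, D, E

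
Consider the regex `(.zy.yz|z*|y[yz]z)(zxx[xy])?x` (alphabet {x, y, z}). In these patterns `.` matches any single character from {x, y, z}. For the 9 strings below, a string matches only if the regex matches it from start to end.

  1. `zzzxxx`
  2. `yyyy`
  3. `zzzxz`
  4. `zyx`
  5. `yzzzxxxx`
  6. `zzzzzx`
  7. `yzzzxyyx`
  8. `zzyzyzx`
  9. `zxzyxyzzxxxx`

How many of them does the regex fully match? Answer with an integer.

3

1 → no match
2 → no match — must end with `x`
3 → no match — must end with `x`
4 → no match
5 → match
6 → match
7 → no match
8 → match
9 → no match
Total matched: 3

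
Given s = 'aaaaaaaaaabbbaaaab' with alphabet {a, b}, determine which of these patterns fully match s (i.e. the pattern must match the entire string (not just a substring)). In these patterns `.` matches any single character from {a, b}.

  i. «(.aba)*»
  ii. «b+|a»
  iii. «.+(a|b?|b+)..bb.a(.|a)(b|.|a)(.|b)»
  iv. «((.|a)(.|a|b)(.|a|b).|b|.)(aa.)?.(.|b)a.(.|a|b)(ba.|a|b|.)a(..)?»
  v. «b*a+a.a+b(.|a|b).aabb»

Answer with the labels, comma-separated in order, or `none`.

iii, iv

i → no match
ii → no match
iii → match
iv → match
v → no match — must end with 'aabb'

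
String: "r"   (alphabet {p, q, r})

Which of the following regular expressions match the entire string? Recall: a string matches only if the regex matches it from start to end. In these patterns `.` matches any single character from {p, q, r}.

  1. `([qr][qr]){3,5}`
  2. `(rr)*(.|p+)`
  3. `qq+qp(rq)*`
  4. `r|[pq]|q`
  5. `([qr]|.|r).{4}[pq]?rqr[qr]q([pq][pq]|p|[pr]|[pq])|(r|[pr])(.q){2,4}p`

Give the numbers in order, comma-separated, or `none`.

1 → no match
2 → match
3 → no match — must start with "qq"
4 → match
5 → no match

2, 4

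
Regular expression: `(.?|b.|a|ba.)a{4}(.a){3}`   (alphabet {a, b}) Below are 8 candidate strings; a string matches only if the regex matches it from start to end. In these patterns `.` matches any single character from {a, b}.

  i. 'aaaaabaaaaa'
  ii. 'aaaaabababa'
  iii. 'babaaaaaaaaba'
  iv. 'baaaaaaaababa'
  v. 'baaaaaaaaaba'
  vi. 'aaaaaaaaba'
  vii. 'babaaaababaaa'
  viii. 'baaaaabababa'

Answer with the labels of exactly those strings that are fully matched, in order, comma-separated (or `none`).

i, ii, iii, iv, v, vi, vii, viii

i → match
ii → match
iii → match
iv → match
v → match
vi → match
vii → match
viii → match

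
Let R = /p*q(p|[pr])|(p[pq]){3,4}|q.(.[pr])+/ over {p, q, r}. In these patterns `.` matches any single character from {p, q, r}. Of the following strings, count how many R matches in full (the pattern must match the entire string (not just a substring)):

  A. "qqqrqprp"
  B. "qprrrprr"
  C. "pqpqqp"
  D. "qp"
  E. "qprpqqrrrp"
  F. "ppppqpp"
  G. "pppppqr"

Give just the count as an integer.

4

A. "qqqrqprp" → match
B. "qprrrprr" → match
C. "pqpqqp" → no match
D. "qp" → match
E. "qprpqqrrrp" → no match
F. "ppppqpp" → no match
G. "pppppqr" → match
Total matched: 4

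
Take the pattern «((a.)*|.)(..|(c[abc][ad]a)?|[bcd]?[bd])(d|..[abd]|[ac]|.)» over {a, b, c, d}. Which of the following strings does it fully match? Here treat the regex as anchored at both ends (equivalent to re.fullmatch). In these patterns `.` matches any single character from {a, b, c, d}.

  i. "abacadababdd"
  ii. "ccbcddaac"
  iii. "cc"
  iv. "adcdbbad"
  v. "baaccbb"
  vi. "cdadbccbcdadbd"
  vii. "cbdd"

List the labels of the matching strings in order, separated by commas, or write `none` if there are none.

i, iii, vii

i. "abacadababdd" → match
ii. "ccbcddaac" → no match
iii. "cc" → match
iv. "adcdbbad" → no match
v. "baaccbb" → no match
vi → no match
vii. "cbdd" → match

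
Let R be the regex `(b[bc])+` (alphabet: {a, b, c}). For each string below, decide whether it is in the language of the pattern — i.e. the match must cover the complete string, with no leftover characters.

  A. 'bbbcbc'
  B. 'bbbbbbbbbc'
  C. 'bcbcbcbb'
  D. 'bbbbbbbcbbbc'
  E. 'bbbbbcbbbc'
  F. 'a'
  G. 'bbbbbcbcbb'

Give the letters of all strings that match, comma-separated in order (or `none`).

A, B, C, D, E, G

A. 'bbbcbc' → match
B. 'bbbbbbbbbc' → match
C. 'bcbcbcbb' → match
D. 'bbbbbbbcbbbc' → match
E. 'bbbbbcbbbc' → match
F. 'a' → no match — must start with 'b'
G. 'bbbbbcbcbb' → match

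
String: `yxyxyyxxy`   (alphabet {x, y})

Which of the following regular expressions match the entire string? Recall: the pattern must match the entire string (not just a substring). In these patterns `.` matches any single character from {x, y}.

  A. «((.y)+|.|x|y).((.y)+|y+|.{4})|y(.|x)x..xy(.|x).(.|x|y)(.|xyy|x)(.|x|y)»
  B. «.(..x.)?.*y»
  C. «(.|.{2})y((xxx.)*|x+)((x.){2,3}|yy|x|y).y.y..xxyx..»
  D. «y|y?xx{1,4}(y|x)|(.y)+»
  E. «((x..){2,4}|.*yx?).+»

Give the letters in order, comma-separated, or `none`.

B, E

A → no match
B → match
C → no match
D → no match
E → match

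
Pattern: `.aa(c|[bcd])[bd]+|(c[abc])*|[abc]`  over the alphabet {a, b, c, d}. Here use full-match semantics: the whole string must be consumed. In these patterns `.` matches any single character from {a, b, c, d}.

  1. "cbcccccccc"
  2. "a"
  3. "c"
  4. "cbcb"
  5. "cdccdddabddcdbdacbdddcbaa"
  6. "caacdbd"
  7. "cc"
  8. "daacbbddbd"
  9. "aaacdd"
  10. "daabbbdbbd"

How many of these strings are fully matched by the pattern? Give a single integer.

1 → match
2 → match
3 → match
4 → match
5 → no match
6 → match
7 → match
8 → match
9 → match
10 → match
Total matched: 9

9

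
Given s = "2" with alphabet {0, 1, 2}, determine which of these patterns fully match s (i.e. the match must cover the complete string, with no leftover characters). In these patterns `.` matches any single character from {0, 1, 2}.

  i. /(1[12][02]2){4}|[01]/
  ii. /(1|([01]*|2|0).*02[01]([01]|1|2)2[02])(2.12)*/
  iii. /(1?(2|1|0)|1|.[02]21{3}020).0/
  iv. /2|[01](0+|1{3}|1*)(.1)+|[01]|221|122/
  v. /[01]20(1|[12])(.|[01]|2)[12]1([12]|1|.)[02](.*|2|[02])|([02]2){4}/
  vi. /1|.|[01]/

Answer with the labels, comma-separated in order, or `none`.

i → no match
ii → no match
iii → no match — must end with "0"
iv → match
v → no match
vi → match

iv, vi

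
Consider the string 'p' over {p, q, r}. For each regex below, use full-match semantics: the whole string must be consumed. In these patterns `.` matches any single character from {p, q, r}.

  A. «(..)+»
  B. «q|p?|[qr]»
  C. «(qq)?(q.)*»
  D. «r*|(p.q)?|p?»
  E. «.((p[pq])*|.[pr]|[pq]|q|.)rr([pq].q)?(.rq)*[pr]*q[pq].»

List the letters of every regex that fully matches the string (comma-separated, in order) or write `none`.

B, D

A → no match
B → match
C → no match
D → match
E → no match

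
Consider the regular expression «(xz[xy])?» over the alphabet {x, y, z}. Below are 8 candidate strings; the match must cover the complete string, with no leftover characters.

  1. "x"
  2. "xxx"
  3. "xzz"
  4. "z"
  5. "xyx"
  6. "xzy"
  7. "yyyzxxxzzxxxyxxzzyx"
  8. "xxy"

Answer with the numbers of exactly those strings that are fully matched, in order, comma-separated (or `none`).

1 → no match
2 → no match
3 → no match
4 → no match
5 → no match
6 → match
7 → no match
8 → no match

6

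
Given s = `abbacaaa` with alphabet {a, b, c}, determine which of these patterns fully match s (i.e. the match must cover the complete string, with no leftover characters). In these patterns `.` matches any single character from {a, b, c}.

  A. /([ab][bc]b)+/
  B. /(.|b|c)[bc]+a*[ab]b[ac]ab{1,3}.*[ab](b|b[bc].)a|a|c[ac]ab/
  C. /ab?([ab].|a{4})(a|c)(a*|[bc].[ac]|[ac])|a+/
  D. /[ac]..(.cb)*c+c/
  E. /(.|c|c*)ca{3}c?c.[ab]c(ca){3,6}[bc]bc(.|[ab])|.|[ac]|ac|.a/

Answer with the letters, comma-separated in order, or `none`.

C

A → no match — must end with `b`
B → no match
C → match
D → no match — must end with `cc`
E → no match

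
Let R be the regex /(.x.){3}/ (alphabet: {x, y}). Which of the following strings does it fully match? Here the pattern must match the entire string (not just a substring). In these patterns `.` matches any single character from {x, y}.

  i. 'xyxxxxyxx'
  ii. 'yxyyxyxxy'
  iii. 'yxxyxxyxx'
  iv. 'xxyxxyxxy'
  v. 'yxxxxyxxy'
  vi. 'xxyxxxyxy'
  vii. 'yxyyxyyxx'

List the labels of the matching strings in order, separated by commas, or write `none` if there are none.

ii, iii, iv, v, vi, vii

i → no match
ii → match
iii → match
iv → match
v → match
vi → match
vii → match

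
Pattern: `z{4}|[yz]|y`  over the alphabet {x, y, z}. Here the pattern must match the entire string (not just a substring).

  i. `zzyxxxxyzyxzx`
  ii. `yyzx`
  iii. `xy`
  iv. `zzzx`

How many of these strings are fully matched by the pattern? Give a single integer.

0

i → no match
ii. `yyzx` → no match
iii. `xy` → no match
iv. `zzzx` → no match
Total matched: 0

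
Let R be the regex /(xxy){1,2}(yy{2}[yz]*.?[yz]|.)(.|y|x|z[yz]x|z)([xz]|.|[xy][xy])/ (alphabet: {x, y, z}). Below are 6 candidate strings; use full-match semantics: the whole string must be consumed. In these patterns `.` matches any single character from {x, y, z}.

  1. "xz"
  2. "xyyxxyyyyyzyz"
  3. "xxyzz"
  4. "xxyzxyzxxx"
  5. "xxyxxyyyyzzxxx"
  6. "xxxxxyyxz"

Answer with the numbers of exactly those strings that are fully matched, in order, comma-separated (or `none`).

1. "xz" → no match — must start with "xxy"
2 → no match — must start with "xxy"
3. "xxyzz" → no match
4. "xxyzxyzxxx" → no match
5 → match
6. "xxxxxyyxz" → no match — must start with "xxy"

5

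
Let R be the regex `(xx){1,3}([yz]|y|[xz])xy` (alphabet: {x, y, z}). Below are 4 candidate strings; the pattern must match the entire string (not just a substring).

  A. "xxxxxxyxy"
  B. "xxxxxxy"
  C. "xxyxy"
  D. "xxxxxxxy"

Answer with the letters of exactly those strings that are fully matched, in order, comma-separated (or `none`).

A, B, C

A → match
B → match
C → match
D → no match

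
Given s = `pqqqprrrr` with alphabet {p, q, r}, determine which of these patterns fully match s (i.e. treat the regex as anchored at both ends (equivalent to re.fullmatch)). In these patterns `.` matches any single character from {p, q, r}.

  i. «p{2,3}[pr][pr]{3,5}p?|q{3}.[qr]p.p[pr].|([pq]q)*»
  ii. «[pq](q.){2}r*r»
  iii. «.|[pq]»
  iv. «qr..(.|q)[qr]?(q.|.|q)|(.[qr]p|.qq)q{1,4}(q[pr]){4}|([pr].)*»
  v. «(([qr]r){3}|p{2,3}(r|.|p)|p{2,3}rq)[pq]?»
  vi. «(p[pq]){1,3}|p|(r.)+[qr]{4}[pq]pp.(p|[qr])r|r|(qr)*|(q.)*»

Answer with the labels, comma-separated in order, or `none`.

i → no match
ii → match
iii → no match
iv → no match
v → no match
vi → no match

ii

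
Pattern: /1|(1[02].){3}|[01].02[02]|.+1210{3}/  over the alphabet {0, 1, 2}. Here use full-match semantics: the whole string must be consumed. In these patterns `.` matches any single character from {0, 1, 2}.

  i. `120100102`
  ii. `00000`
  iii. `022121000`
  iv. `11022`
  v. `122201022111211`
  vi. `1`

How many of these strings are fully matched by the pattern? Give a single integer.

4

i → match
ii → no match
iii → match
iv → match
v → no match
vi → match
Total matched: 4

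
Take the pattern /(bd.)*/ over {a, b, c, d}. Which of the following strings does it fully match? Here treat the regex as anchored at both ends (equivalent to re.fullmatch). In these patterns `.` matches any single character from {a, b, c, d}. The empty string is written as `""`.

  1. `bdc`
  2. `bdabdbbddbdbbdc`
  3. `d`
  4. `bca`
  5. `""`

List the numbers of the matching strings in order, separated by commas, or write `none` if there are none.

1 → match
2 → match
3 → no match
4 → no match
5 → match

1, 2, 5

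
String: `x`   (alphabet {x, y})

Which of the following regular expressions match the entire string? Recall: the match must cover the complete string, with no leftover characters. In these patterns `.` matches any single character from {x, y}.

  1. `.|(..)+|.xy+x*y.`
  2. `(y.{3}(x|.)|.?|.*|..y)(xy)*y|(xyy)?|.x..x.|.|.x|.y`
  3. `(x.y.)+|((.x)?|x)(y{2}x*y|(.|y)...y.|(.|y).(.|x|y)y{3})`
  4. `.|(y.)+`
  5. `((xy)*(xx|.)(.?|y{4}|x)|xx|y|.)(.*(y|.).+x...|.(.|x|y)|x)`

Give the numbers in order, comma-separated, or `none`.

1 → match
2 → match
3 → no match
4 → match
5 → no match

1, 2, 4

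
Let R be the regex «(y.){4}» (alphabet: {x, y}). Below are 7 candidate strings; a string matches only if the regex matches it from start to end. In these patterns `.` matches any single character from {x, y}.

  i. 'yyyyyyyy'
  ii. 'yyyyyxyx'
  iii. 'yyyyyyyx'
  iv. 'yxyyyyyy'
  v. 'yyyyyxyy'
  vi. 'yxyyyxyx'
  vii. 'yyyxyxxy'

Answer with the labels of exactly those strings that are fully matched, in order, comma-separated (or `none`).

i, ii, iii, iv, v, vi

i. 'yyyyyyyy' → match
ii. 'yyyyyxyx' → match
iii. 'yyyyyyyx' → match
iv. 'yxyyyyyy' → match
v. 'yyyyyxyy' → match
vi. 'yxyyyxyx' → match
vii. 'yyyxyxxy' → no match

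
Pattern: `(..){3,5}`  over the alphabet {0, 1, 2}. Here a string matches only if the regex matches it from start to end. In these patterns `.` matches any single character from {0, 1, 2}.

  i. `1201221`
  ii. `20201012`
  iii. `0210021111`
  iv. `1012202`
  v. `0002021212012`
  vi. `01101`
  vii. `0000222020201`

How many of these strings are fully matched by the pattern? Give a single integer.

i. `1201221` → no match
ii. `20201012` → match
iii. `0210021111` → match
iv. `1012202` → no match
v → no match
vi. `01101` → no match
vii → no match
Total matched: 2

2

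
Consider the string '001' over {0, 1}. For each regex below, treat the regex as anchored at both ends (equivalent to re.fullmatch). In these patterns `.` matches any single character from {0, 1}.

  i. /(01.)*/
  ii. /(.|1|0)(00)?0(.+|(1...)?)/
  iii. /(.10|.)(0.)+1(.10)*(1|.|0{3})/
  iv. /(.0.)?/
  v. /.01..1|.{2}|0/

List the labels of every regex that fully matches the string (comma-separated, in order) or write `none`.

ii, iv

i → no match
ii → match
iii → no match
iv → match
v → no match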